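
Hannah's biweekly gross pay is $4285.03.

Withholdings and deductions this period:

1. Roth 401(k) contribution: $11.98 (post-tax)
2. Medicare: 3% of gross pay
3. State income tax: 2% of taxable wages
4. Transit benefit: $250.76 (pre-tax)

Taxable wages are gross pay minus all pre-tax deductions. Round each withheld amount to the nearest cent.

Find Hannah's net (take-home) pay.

Transit benefit: $250.76
Taxable wages = $4285.03 − $250.76 = $4034.27
State income tax: $4034.27 × 0.02 = $80.69
Medicare: $4285.03 × 0.03 = $128.55
Roth 401(k) contribution: $11.98
Total deductions = $250.76 + $80.69 + $128.55 + $11.98 = $471.98
Net pay = $4285.03 − $471.98 = $3813.05

$3813.05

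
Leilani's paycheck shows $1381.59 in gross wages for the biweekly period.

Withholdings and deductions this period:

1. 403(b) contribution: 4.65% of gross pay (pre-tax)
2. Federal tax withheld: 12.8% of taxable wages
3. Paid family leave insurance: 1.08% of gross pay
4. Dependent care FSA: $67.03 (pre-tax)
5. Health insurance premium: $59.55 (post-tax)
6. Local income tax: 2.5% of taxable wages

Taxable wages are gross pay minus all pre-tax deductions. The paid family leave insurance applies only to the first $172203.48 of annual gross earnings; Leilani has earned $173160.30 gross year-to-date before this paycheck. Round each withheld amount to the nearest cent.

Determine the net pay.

$999.47

Dependent care FSA: $67.03
403(b) contribution: $1381.59 × 0.0465 = $64.24
Pre-tax total = $67.03 + $64.24 = $131.27
Taxable wages = $1381.59 − $131.27 = $1250.32
Federal tax withheld: $1250.32 × 0.128 = $160.04
Local income tax: $1250.32 × 0.025 = $31.26
Paid family leave insurance: annual cap $172203.48 already reached (YTD $173160.30), so $0.00
Health insurance premium: $59.55
Total deductions = $67.03 + $64.24 + $160.04 + $31.26 + $0.00 + $59.55 = $382.12
Net pay = $1381.59 − $382.12 = $999.47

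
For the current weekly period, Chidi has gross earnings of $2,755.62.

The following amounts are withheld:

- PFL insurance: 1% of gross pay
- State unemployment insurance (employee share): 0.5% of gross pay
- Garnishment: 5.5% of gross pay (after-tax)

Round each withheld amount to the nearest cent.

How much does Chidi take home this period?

PFL insurance: $2,755.62 × 0.01 = $27.56
State unemployment insurance (employee share): $2,755.62 × 0.005 = $13.78
Garnishment: $2,755.62 × 0.055 = $151.56
Total deductions = $27.56 + $13.78 + $151.56 = $192.90
Net pay = $2,755.62 − $192.90 = $2,562.72

$2,562.72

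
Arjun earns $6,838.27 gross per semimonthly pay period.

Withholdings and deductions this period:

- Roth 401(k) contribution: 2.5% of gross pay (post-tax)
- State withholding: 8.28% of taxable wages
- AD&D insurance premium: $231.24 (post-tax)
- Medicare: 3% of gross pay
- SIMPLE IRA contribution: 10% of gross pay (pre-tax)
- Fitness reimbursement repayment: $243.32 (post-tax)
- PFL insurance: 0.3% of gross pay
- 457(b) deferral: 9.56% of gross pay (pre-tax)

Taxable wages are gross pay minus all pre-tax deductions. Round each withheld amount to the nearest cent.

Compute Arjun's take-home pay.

$4,174.06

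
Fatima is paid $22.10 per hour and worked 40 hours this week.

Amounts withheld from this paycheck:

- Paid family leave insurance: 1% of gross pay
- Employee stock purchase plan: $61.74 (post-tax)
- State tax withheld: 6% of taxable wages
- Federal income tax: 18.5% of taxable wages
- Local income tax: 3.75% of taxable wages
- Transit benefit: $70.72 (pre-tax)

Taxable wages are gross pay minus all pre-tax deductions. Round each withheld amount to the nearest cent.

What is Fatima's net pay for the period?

$512.94

Gross pay: 40 × $22.10 = $884.00
Transit benefit: $70.72
Taxable wages = $884.00 − $70.72 = $813.28
Local income tax: $813.28 × 0.0375 = $30.50
Federal income tax: $813.28 × 0.185 = $150.46
State tax withheld: $813.28 × 0.06 = $48.80
Paid family leave insurance: $884.00 × 0.01 = $8.84
Employee stock purchase plan: $61.74
Total deductions = $70.72 + $30.50 + $150.46 + $48.80 + $8.84 + $61.74 = $371.06
Net pay = $884.00 − $371.06 = $512.94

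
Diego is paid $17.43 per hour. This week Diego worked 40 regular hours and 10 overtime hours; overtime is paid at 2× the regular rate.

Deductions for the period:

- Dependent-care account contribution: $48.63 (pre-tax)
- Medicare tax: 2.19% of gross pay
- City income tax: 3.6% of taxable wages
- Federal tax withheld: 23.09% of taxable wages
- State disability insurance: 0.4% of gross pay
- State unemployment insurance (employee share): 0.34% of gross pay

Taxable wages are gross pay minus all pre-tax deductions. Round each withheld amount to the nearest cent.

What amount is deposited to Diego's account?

Regular pay: 40 × $17.43 = $697.20
Overtime pay: 10 × $17.43 × 2 = $348.60
Gross pay = $697.20 + $348.60 = $1,045.80
Dependent-care account contribution: $48.63
Taxable wages = $1,045.80 − $48.63 = $997.17
City income tax: $997.17 × 0.036 = $35.90
Federal tax withheld: $997.17 × 0.2309 = $230.25
Medicare tax: $1,045.80 × 0.0219 = $22.90
State disability insurance: $1,045.80 × 0.004 = $4.18
State unemployment insurance (employee share): $1,045.80 × 0.0034 = $3.56
Total deductions = $48.63 + $35.90 + $230.25 + $22.90 + $4.18 + $3.56 = $345.42
Net pay = $1,045.80 − $345.42 = $700.38

$700.38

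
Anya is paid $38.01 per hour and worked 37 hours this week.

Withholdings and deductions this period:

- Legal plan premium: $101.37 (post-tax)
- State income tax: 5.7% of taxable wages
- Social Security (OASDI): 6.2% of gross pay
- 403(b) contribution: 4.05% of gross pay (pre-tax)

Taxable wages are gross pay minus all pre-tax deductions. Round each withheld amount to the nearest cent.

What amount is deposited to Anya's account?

$1,083.93

Gross pay: 37 × $38.01 = $1,406.37
403(b) contribution: $1,406.37 × 0.0405 = $56.96
Taxable wages = $1,406.37 − $56.96 = $1,349.41
State income tax: $1,349.41 × 0.057 = $76.92
Social Security (OASDI): $1,406.37 × 0.062 = $87.19
Legal plan premium: $101.37
Total deductions = $56.96 + $76.92 + $87.19 + $101.37 = $322.44
Net pay = $1,406.37 − $322.44 = $1,083.93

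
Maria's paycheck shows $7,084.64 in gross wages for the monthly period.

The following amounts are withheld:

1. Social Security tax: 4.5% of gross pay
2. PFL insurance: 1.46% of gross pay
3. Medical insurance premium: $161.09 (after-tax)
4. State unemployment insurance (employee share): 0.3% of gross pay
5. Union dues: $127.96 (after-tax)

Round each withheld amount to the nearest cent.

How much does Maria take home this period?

PFL insurance: $7,084.64 × 0.0146 = $103.44
State unemployment insurance (employee share): $7,084.64 × 0.003 = $21.25
Social Security tax: $7,084.64 × 0.045 = $318.81
Union dues: $127.96
Medical insurance premium: $161.09
Total deductions = $103.44 + $21.25 + $318.81 + $127.96 + $161.09 = $732.55
Net pay = $7,084.64 − $732.55 = $6,352.09

$6,352.09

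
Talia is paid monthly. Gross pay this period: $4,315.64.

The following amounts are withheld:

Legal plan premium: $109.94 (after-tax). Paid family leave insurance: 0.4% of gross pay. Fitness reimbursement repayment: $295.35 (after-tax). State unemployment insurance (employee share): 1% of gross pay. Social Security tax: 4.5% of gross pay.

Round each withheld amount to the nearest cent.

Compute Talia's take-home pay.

$3,655.73

Paid family leave insurance: $4,315.64 × 0.004 = $17.26
State unemployment insurance (employee share): $4,315.64 × 0.01 = $43.16
Social Security tax: $4,315.64 × 0.045 = $194.20
Legal plan premium: $109.94
Fitness reimbursement repayment: $295.35
Total deductions = $17.26 + $43.16 + $194.20 + $109.94 + $295.35 = $659.91
Net pay = $4,315.64 − $659.91 = $3,655.73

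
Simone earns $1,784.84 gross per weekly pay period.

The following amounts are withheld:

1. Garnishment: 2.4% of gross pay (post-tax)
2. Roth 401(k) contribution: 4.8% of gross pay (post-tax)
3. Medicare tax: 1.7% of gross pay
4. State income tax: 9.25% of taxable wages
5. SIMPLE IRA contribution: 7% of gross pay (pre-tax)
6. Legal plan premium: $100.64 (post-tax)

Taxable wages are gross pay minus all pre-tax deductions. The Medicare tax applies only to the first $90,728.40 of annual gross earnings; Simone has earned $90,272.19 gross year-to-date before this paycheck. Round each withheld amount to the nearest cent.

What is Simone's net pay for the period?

$1,269.45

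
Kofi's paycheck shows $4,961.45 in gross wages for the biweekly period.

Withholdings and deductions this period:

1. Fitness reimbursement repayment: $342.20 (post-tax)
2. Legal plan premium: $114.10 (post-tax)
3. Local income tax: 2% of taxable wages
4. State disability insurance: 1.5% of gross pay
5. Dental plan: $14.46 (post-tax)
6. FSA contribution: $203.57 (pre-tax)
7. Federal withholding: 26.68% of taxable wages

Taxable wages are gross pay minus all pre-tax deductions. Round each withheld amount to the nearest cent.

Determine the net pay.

$2,848.14

FSA contribution: $203.57
Taxable wages = $4,961.45 − $203.57 = $4,757.88
Local income tax: $4,757.88 × 0.02 = $95.16
Federal withholding: $4,757.88 × 0.2668 = $1,269.40
State disability insurance: $4,961.45 × 0.015 = $74.42
Fitness reimbursement repayment: $342.20
Dental plan: $14.46
Legal plan premium: $114.10
Total deductions = $203.57 + $95.16 + $1,269.40 + $74.42 + $342.20 + $14.46 + $114.10 = $2,113.31
Net pay = $4,961.45 − $2,113.31 = $2,848.14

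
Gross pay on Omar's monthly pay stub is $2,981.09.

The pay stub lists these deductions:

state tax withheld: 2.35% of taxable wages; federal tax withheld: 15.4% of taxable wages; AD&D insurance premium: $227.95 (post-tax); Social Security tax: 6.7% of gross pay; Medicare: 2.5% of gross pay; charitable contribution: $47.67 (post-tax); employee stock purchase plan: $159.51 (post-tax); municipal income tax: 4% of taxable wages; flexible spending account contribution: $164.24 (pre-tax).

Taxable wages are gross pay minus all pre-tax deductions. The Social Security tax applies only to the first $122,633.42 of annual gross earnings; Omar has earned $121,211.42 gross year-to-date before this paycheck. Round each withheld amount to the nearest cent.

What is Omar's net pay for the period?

Flexible spending account contribution: $164.24
Taxable wages = $2,981.09 − $164.24 = $2,816.85
State tax withheld: $2,816.85 × 0.0235 = $66.20
Federal tax withheld: $2,816.85 × 0.154 = $433.79
Municipal income tax: $2,816.85 × 0.04 = $112.67
Social Security tax: only $122,633.42 − $121,211.42 = $1,422.00 of this check is subject → $1,422.00 × 0.067 = $95.27
Medicare: $2,981.09 × 0.025 = $74.53
Employee stock purchase plan: $159.51
Charitable contribution: $47.67
AD&D insurance premium: $227.95
Total deductions = $164.24 + $66.20 + $433.79 + $112.67 + $95.27 + $74.53 + $159.51 + $47.67 + $227.95 = $1,381.83
Net pay = $2,981.09 − $1,381.83 = $1,599.26

$1,599.26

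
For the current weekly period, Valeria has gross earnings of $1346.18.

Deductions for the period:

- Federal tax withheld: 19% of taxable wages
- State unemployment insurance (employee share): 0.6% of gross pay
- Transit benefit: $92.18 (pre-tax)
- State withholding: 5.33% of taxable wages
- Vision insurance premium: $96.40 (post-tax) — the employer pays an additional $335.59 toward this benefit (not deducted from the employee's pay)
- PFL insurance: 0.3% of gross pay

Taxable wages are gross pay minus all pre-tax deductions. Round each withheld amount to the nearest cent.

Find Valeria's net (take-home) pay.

$840.38

Transit benefit: $92.18
Taxable wages = $1346.18 − $92.18 = $1254.00
Federal tax withheld: $1254.00 × 0.19 = $238.26
State withholding: $1254.00 × 0.0533 = $66.84
State unemployment insurance (employee share): $1346.18 × 0.006 = $8.08
PFL insurance: $1346.18 × 0.003 = $4.04
Vision insurance premium: $96.40
(Employer's $335.59 toward vision insurance premium is not withheld from the employee.)
Total deductions = $92.18 + $238.26 + $66.84 + $8.08 + $4.04 + $96.40 = $505.80
Net pay = $1346.18 − $505.80 = $840.38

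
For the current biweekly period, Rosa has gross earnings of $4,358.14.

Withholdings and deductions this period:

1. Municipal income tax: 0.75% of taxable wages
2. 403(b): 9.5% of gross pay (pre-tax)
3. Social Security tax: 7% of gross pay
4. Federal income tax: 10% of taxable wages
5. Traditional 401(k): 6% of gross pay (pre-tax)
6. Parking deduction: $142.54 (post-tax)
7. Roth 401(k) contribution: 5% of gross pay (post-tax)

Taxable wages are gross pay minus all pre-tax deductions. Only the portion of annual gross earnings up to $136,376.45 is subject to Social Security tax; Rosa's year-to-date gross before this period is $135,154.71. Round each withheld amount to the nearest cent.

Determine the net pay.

$2,840.78

403(b): $4,358.14 × 0.095 = $414.02
Traditional 401(k): $4,358.14 × 0.06 = $261.49
Pre-tax total = $414.02 + $261.49 = $675.51
Taxable wages = $4,358.14 − $675.51 = $3,682.63
Municipal income tax: $3,682.63 × 0.0075 = $27.62
Federal income tax: $3,682.63 × 0.1 = $368.26
Social Security tax: only $136,376.45 − $135,154.71 = $1,221.74 of this check is subject → $1,221.74 × 0.07 = $85.52
Parking deduction: $142.54
Roth 401(k) contribution: $4,358.14 × 0.05 = $217.91
Total deductions = $414.02 + $261.49 + $27.62 + $368.26 + $85.52 + $142.54 + $217.91 = $1,517.36
Net pay = $4,358.14 − $1,517.36 = $2,840.78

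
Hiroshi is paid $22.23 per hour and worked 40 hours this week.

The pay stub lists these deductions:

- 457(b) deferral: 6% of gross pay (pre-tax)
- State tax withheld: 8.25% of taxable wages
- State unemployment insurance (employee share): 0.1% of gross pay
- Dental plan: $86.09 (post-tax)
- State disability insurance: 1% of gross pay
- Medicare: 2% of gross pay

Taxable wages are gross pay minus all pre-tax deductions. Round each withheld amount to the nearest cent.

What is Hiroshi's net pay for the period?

Gross pay: 40 × $22.23 = $889.20
457(b) deferral: $889.20 × 0.06 = $53.35
Taxable wages = $889.20 − $53.35 = $835.85
State tax withheld: $835.85 × 0.0825 = $68.96
State disability insurance: $889.20 × 0.01 = $8.89
State unemployment insurance (employee share): $889.20 × 0.001 = $0.89
Medicare: $889.20 × 0.02 = $17.78
Dental plan: $86.09
Total deductions = $53.35 + $68.96 + $8.89 + $0.89 + $17.78 + $86.09 = $235.96
Net pay = $889.20 − $235.96 = $653.24

$653.24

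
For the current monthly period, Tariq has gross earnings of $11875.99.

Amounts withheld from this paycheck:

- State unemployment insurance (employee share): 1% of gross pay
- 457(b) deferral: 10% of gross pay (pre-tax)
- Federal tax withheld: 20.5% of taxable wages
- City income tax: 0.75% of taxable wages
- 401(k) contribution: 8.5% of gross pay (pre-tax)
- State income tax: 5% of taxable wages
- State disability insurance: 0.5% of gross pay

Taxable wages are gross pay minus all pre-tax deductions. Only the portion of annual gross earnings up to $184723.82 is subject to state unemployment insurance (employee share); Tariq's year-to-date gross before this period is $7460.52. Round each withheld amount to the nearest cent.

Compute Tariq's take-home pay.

457(b) deferral: $11875.99 × 0.1 = $1187.60
401(k) contribution: $11875.99 × 0.085 = $1009.46
Pre-tax total = $1187.60 + $1009.46 = $2197.06
Taxable wages = $11875.99 − $2197.06 = $9678.93
City income tax: $9678.93 × 0.0075 = $72.59
Federal tax withheld: $9678.93 × 0.205 = $1984.18
State income tax: $9678.93 × 0.05 = $483.95
State unemployment insurance (employee share): cap not yet reached, full $11875.99 is subject → $11875.99 × 0.01 = $118.76
State disability insurance: $11875.99 × 0.005 = $59.38
Total deductions = $1187.60 + $1009.46 + $72.59 + $1984.18 + $483.95 + $118.76 + $59.38 = $4915.92
Net pay = $11875.99 − $4915.92 = $6960.07

$6960.07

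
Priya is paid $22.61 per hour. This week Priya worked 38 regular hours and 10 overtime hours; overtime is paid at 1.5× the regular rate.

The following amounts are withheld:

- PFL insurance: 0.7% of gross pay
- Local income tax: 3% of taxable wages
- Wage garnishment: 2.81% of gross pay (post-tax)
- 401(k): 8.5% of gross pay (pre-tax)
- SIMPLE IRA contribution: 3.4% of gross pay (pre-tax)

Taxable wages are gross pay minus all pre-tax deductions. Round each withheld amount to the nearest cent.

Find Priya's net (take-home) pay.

Regular pay: 38 × $22.61 = $859.18
Overtime pay: 10 × $22.61 × 1.5 = $339.15
Gross pay = $859.18 + $339.15 = $1198.33
SIMPLE IRA contribution: $1198.33 × 0.034 = $40.74
401(k): $1198.33 × 0.085 = $101.86
Pre-tax total = $40.74 + $101.86 = $142.60
Taxable wages = $1198.33 − $142.60 = $1055.73
Local income tax: $1055.73 × 0.03 = $31.67
PFL insurance: $1198.33 × 0.007 = $8.39
Wage garnishment: $1198.33 × 0.0281 = $33.67
Total deductions = $40.74 + $101.86 + $31.67 + $8.39 + $33.67 = $216.33
Net pay = $1198.33 − $216.33 = $982.00

$982.00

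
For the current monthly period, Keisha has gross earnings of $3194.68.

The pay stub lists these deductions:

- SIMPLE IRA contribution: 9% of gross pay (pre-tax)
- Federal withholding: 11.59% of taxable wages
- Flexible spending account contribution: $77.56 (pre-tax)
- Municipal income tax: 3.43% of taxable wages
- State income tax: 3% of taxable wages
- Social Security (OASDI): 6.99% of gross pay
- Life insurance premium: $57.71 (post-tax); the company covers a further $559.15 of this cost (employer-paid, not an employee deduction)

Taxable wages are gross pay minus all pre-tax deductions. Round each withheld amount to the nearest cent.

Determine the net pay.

$2038.68

Flexible spending account contribution: $77.56
SIMPLE IRA contribution: $3194.68 × 0.09 = $287.52
Pre-tax total = $77.56 + $287.52 = $365.08
Taxable wages = $3194.68 − $365.08 = $2829.60
Federal withholding: $2829.60 × 0.1159 = $327.95
State income tax: $2829.60 × 0.03 = $84.89
Municipal income tax: $2829.60 × 0.0343 = $97.06
Social Security (OASDI): $3194.68 × 0.0699 = $223.31
Life insurance premium: $57.71
(Employer's $559.15 toward life insurance premium is not withheld from the employee.)
Total deductions = $77.56 + $287.52 + $327.95 + $84.89 + $97.06 + $223.31 + $57.71 = $1156.00
Net pay = $3194.68 − $1156.00 = $2038.68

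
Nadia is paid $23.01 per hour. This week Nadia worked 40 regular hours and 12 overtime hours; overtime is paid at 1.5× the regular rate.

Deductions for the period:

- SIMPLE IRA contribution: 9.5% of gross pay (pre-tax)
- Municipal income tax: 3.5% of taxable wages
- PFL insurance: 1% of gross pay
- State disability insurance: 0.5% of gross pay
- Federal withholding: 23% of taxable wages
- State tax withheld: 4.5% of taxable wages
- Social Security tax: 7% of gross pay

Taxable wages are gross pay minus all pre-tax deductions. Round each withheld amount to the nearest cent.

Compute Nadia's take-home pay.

$719.94

Regular pay: 40 × $23.01 = $920.40
Overtime pay: 12 × $23.01 × 1.5 = $414.18
Gross pay = $920.40 + $414.18 = $1,334.58
SIMPLE IRA contribution: $1,334.58 × 0.095 = $126.79
Taxable wages = $1,334.58 − $126.79 = $1,207.79
Municipal income tax: $1,207.79 × 0.035 = $42.27
Federal withholding: $1,207.79 × 0.23 = $277.79
State tax withheld: $1,207.79 × 0.045 = $54.35
Social Security tax: $1,334.58 × 0.07 = $93.42
State disability insurance: $1,334.58 × 0.005 = $6.67
PFL insurance: $1,334.58 × 0.01 = $13.35
Total deductions = $126.79 + $42.27 + $277.79 + $54.35 + $93.42 + $6.67 + $13.35 = $614.64
Net pay = $1,334.58 − $614.64 = $719.94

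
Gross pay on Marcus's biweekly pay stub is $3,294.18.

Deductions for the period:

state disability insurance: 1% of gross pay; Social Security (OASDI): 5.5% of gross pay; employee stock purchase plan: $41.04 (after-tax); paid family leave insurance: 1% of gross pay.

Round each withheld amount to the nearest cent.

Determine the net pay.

$3,006.08

State disability insurance: $3,294.18 × 0.01 = $32.94
Paid family leave insurance: $3,294.18 × 0.01 = $32.94
Social Security (OASDI): $3,294.18 × 0.055 = $181.18
Employee stock purchase plan: $41.04
Total deductions = $32.94 + $32.94 + $181.18 + $41.04 = $288.10
Net pay = $3,294.18 − $288.10 = $3,006.08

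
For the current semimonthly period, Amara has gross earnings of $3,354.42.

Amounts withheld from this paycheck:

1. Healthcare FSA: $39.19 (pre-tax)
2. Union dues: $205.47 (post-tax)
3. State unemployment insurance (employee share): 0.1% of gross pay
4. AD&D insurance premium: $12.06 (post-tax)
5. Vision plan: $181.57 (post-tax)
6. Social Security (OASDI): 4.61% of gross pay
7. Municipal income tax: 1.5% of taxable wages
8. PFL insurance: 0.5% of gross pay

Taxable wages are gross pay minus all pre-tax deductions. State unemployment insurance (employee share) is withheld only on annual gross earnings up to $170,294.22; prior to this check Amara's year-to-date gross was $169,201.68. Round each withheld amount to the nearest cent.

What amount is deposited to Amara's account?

$2,693.90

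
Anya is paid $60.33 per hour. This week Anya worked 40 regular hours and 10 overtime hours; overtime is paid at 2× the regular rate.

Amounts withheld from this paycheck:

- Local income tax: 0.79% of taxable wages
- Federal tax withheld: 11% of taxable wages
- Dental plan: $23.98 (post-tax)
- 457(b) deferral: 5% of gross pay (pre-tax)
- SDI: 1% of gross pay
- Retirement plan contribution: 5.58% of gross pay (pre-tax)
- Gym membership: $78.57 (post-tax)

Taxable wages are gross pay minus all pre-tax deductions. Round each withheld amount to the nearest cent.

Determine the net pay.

Regular pay: 40 × $60.33 = $2,413.20
Overtime pay: 10 × $60.33 × 2 = $1,206.60
Gross pay = $2,413.20 + $1,206.60 = $3,619.80
457(b) deferral: $3,619.80 × 0.05 = $180.99
Retirement plan contribution: $3,619.80 × 0.0558 = $201.98
Pre-tax total = $180.99 + $201.98 = $382.97
Taxable wages = $3,619.80 − $382.97 = $3,236.83
Federal tax withheld: $3,236.83 × 0.11 = $356.05
Local income tax: $3,236.83 × 0.0079 = $25.57
SDI: $3,619.80 × 0.01 = $36.20
Dental plan: $23.98
Gym membership: $78.57
Total deductions = $180.99 + $201.98 + $356.05 + $25.57 + $36.20 + $23.98 + $78.57 = $903.34
Net pay = $3,619.80 − $903.34 = $2,716.46

$2,716.46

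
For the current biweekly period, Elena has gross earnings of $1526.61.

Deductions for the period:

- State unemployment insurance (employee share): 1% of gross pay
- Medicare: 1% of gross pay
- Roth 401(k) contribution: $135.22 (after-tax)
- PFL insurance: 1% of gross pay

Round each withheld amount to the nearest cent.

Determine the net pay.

Medicare: $1526.61 × 0.01 = $15.27
PFL insurance: $1526.61 × 0.01 = $15.27
State unemployment insurance (employee share): $1526.61 × 0.01 = $15.27
Roth 401(k) contribution: $135.22
Total deductions = $15.27 + $15.27 + $15.27 + $135.22 = $181.03
Net pay = $1526.61 − $181.03 = $1345.58

$1345.58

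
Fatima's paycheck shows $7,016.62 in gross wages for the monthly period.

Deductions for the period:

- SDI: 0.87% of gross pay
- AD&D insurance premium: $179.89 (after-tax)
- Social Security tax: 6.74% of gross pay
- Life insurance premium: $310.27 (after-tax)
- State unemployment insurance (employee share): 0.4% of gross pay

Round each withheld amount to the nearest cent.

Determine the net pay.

$5,964.43

SDI: $7,016.62 × 0.0087 = $61.04
State unemployment insurance (employee share): $7,016.62 × 0.004 = $28.07
Social Security tax: $7,016.62 × 0.0674 = $472.92
AD&D insurance premium: $179.89
Life insurance premium: $310.27
Total deductions = $61.04 + $28.07 + $472.92 + $179.89 + $310.27 = $1,052.19
Net pay = $7,016.62 − $1,052.19 = $5,964.43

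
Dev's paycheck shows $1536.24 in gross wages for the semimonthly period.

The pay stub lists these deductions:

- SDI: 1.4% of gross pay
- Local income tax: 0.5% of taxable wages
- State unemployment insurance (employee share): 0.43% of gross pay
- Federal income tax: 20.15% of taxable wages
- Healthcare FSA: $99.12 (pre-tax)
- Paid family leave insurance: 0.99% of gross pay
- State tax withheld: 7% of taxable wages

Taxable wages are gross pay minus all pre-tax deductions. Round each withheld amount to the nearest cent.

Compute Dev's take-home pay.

Healthcare FSA: $99.12
Taxable wages = $1536.24 − $99.12 = $1437.12
State tax withheld: $1437.12 × 0.07 = $100.60
Local income tax: $1437.12 × 0.005 = $7.19
Federal income tax: $1437.12 × 0.2015 = $289.58
SDI: $1536.24 × 0.014 = $21.51
Paid family leave insurance: $1536.24 × 0.0099 = $15.21
State unemployment insurance (employee share): $1536.24 × 0.0043 = $6.61
Total deductions = $99.12 + $100.60 + $7.19 + $289.58 + $21.51 + $15.21 + $6.61 = $539.82
Net pay = $1536.24 − $539.82 = $996.42

$996.42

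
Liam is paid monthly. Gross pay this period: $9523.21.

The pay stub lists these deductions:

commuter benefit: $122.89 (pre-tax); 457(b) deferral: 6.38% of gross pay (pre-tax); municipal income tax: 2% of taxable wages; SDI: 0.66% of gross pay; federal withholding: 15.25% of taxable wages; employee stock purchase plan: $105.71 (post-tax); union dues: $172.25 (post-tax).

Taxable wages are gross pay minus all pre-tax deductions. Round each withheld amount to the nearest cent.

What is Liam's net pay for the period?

$6935.19

457(b) deferral: $9523.21 × 0.0638 = $607.58
Commuter benefit: $122.89
Pre-tax total = $607.58 + $122.89 = $730.47
Taxable wages = $9523.21 − $730.47 = $8792.74
Municipal income tax: $8792.74 × 0.02 = $175.85
Federal withholding: $8792.74 × 0.1525 = $1340.89
SDI: $9523.21 × 0.0066 = $62.85
Union dues: $172.25
Employee stock purchase plan: $105.71
Total deductions = $607.58 + $122.89 + $175.85 + $1340.89 + $62.85 + $172.25 + $105.71 = $2588.02
Net pay = $9523.21 − $2588.02 = $6935.19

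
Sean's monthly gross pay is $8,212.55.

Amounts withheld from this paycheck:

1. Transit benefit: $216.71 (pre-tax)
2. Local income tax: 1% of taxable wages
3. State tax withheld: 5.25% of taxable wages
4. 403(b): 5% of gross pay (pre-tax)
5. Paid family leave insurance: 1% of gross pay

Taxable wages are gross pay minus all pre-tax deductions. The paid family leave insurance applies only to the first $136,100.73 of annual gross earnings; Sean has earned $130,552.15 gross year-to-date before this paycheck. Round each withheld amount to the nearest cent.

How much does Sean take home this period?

$7,055.65

403(b): $8,212.55 × 0.05 = $410.63
Transit benefit: $216.71
Pre-tax total = $410.63 + $216.71 = $627.34
Taxable wages = $8,212.55 − $627.34 = $7,585.21
Local income tax: $7,585.21 × 0.01 = $75.85
State tax withheld: $7,585.21 × 0.0525 = $398.22
Paid family leave insurance: only $136,100.73 − $130,552.15 = $5,548.58 of this check is subject → $5,548.58 × 0.01 = $55.49
Total deductions = $410.63 + $216.71 + $75.85 + $398.22 + $55.49 = $1,156.90
Net pay = $8,212.55 − $1,156.90 = $7,055.65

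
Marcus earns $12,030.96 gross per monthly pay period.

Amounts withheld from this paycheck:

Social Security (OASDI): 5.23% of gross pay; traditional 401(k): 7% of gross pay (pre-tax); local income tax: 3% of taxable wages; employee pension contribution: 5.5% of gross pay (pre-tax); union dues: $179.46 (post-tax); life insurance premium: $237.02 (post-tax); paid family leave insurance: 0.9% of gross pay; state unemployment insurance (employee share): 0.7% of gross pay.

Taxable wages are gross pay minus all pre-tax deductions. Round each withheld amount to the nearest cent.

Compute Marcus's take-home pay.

Traditional 401(k): $12,030.96 × 0.07 = $842.17
Employee pension contribution: $12,030.96 × 0.055 = $661.70
Pre-tax total = $842.17 + $661.70 = $1,503.87
Taxable wages = $12,030.96 − $1,503.87 = $10,527.09
Local income tax: $10,527.09 × 0.03 = $315.81
Social Security (OASDI): $12,030.96 × 0.0523 = $629.22
Paid family leave insurance: $12,030.96 × 0.009 = $108.28
State unemployment insurance (employee share): $12,030.96 × 0.007 = $84.22
Life insurance premium: $237.02
Union dues: $179.46
Total deductions = $842.17 + $661.70 + $315.81 + $629.22 + $108.28 + $84.22 + $237.02 + $179.46 = $3,057.88
Net pay = $12,030.96 − $3,057.88 = $8,973.08

$8,973.08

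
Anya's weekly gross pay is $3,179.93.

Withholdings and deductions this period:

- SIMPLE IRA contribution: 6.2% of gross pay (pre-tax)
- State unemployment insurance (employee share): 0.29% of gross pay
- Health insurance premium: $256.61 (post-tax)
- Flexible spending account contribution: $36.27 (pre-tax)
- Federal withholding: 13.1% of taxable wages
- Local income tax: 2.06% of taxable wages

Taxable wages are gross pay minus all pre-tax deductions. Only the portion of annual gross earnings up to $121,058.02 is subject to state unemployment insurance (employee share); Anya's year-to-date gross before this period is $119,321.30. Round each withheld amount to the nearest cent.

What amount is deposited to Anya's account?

SIMPLE IRA contribution: $3,179.93 × 0.062 = $197.16
Flexible spending account contribution: $36.27
Pre-tax total = $197.16 + $36.27 = $233.43
Taxable wages = $3,179.93 − $233.43 = $2,946.50
Federal withholding: $2,946.50 × 0.131 = $385.99
Local income tax: $2,946.50 × 0.0206 = $60.70
State unemployment insurance (employee share): only $121,058.02 − $119,321.30 = $1,736.72 of this check is subject → $1,736.72 × 0.0029 = $5.04
Health insurance premium: $256.61
Total deductions = $197.16 + $36.27 + $385.99 + $60.70 + $5.04 + $256.61 = $941.77
Net pay = $3,179.93 − $941.77 = $2,238.16

$2,238.16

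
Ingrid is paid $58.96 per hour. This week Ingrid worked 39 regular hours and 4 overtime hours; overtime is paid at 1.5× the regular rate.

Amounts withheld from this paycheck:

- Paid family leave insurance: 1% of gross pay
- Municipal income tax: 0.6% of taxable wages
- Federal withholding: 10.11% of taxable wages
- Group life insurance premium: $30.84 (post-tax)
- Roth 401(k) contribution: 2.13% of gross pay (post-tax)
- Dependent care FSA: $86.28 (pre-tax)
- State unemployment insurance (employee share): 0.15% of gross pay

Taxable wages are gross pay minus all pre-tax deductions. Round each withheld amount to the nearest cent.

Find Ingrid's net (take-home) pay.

Regular pay: 39 × $58.96 = $2,299.44
Overtime pay: 4 × $58.96 × 1.5 = $353.76
Gross pay = $2,299.44 + $353.76 = $2,653.20
Dependent care FSA: $86.28
Taxable wages = $2,653.20 − $86.28 = $2,566.92
Municipal income tax: $2,566.92 × 0.006 = $15.40
Federal withholding: $2,566.92 × 0.1011 = $259.52
Paid family leave insurance: $2,653.20 × 0.01 = $26.53
State unemployment insurance (employee share): $2,653.20 × 0.0015 = $3.98
Roth 401(k) contribution: $2,653.20 × 0.0213 = $56.51
Group life insurance premium: $30.84
Total deductions = $86.28 + $15.40 + $259.52 + $26.53 + $3.98 + $56.51 + $30.84 = $479.06
Net pay = $2,653.20 − $479.06 = $2,174.14

$2,174.14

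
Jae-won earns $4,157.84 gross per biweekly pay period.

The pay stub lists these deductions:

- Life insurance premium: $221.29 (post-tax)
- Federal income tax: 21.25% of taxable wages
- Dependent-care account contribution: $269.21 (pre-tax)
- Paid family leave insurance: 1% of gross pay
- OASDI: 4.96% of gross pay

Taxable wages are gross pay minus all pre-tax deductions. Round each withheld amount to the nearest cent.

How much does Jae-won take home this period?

Dependent-care account contribution: $269.21
Taxable wages = $4,157.84 − $269.21 = $3,888.63
Federal income tax: $3,888.63 × 0.2125 = $826.33
OASDI: $4,157.84 × 0.0496 = $206.23
Paid family leave insurance: $4,157.84 × 0.01 = $41.58
Life insurance premium: $221.29
Total deductions = $269.21 + $826.33 + $206.23 + $41.58 + $221.29 = $1,564.64
Net pay = $4,157.84 − $1,564.64 = $2,593.20

$2,593.20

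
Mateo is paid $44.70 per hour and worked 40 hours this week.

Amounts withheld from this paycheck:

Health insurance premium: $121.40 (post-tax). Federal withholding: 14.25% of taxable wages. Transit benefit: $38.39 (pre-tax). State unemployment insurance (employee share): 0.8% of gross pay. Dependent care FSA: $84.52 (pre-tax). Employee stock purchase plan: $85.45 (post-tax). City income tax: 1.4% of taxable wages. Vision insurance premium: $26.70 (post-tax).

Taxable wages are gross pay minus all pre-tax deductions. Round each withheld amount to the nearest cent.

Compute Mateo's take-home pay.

Gross pay: 40 × $44.70 = $1788.00
Transit benefit: $38.39
Dependent care FSA: $84.52
Pre-tax total = $38.39 + $84.52 = $122.91
Taxable wages = $1788.00 − $122.91 = $1665.09
City income tax: $1665.09 × 0.014 = $23.31
Federal withholding: $1665.09 × 0.1425 = $237.28
State unemployment insurance (employee share): $1788.00 × 0.008 = $14.30
Health insurance premium: $121.40
Vision insurance premium: $26.70
Employee stock purchase plan: $85.45
Total deductions = $38.39 + $84.52 + $23.31 + $237.28 + $14.30 + $121.40 + $26.70 + $85.45 = $631.35
Net pay = $1788.00 − $631.35 = $1156.65

$1156.65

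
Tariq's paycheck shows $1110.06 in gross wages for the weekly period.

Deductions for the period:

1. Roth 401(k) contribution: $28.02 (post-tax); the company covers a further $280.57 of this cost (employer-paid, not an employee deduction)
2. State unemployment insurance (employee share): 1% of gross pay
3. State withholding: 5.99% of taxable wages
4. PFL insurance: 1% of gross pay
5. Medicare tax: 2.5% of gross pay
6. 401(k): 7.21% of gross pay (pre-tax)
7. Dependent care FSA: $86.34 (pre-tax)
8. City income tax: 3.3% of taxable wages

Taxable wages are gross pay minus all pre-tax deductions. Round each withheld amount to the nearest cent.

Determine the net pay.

401(k): $1110.06 × 0.0721 = $80.04
Dependent care FSA: $86.34
Pre-tax total = $80.04 + $86.34 = $166.38
Taxable wages = $1110.06 − $166.38 = $943.68
City income tax: $943.68 × 0.033 = $31.14
State withholding: $943.68 × 0.0599 = $56.53
PFL insurance: $1110.06 × 0.01 = $11.10
Medicare tax: $1110.06 × 0.025 = $27.75
State unemployment insurance (employee share): $1110.06 × 0.01 = $11.10
Roth 401(k) contribution: $28.02
(Employer's $280.57 toward Roth 401(k) contribution is not withheld from the employee.)
Total deductions = $80.04 + $86.34 + $31.14 + $56.53 + $11.10 + $27.75 + $11.10 + $28.02 = $332.02
Net pay = $1110.06 − $332.02 = $778.04

$778.04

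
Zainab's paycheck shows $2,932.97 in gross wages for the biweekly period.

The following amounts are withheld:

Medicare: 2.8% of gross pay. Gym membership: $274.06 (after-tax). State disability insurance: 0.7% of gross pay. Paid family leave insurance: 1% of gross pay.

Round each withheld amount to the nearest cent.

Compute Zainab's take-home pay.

State disability insurance: $2,932.97 × 0.007 = $20.53
Medicare: $2,932.97 × 0.028 = $82.12
Paid family leave insurance: $2,932.97 × 0.01 = $29.33
Gym membership: $274.06
Total deductions = $20.53 + $82.12 + $29.33 + $274.06 = $406.04
Net pay = $2,932.97 − $406.04 = $2,526.93

$2,526.93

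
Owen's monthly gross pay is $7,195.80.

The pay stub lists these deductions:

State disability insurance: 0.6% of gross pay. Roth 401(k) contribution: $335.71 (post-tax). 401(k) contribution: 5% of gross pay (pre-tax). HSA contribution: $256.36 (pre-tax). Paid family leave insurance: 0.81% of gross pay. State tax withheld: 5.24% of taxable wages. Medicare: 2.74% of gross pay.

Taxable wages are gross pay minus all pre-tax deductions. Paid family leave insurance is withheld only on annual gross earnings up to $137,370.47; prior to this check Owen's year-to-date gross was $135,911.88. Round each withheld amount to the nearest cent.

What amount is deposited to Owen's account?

401(k) contribution: $7,195.80 × 0.05 = $359.79
HSA contribution: $256.36
Pre-tax total = $359.79 + $256.36 = $616.15
Taxable wages = $7,195.80 − $616.15 = $6,579.65
State tax withheld: $6,579.65 × 0.0524 = $344.77
Paid family leave insurance: only $137,370.47 − $135,911.88 = $1,458.59 of this check is subject → $1,458.59 × 0.0081 = $11.81
State disability insurance: $7,195.80 × 0.006 = $43.17
Medicare: $7,195.80 × 0.0274 = $197.16
Roth 401(k) contribution: $335.71
Total deductions = $359.79 + $256.36 + $344.77 + $11.81 + $43.17 + $197.16 + $335.71 = $1,548.77
Net pay = $7,195.80 − $1,548.77 = $5,647.03

$5,647.03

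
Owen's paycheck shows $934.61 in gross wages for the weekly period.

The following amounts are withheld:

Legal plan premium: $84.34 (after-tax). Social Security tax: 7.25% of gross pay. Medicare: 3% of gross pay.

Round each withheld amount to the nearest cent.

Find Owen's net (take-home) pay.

Medicare: $934.61 × 0.03 = $28.04
Social Security tax: $934.61 × 0.0725 = $67.76
Legal plan premium: $84.34
Total deductions = $28.04 + $67.76 + $84.34 = $180.14
Net pay = $934.61 − $180.14 = $754.47

$754.47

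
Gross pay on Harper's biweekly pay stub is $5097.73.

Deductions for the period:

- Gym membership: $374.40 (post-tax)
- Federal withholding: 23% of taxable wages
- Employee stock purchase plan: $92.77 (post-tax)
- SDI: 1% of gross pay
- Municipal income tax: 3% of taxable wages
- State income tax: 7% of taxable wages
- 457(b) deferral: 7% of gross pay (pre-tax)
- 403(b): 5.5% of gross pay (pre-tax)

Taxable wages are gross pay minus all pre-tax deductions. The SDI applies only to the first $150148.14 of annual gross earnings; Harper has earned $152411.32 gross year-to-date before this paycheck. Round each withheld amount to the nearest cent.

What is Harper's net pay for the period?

$2521.36

403(b): $5097.73 × 0.055 = $280.38
457(b) deferral: $5097.73 × 0.07 = $356.84
Pre-tax total = $280.38 + $356.84 = $637.22
Taxable wages = $5097.73 − $637.22 = $4460.51
Municipal income tax: $4460.51 × 0.03 = $133.82
Federal withholding: $4460.51 × 0.23 = $1025.92
State income tax: $4460.51 × 0.07 = $312.24
SDI: annual cap $150148.14 already reached (YTD $152411.32), so $0.00
Gym membership: $374.40
Employee stock purchase plan: $92.77
Total deductions = $280.38 + $356.84 + $133.82 + $1025.92 + $312.24 + $0.00 + $374.40 + $92.77 = $2576.37
Net pay = $5097.73 − $2576.37 = $2521.36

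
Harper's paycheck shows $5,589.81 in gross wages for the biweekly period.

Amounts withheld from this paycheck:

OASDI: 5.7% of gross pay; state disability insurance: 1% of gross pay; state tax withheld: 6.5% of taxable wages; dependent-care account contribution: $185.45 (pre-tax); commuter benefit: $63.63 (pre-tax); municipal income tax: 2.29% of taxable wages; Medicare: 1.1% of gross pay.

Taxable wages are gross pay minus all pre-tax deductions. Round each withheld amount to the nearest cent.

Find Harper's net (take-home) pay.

$4,435.27

Dependent-care account contribution: $185.45
Commuter benefit: $63.63
Pre-tax total = $185.45 + $63.63 = $249.08
Taxable wages = $5,589.81 − $249.08 = $5,340.73
State tax withheld: $5,340.73 × 0.065 = $347.15
Municipal income tax: $5,340.73 × 0.0229 = $122.30
State disability insurance: $5,589.81 × 0.01 = $55.90
OASDI: $5,589.81 × 0.057 = $318.62
Medicare: $5,589.81 × 0.011 = $61.49
Total deductions = $185.45 + $63.63 + $347.15 + $122.30 + $55.90 + $318.62 + $61.49 = $1,154.54
Net pay = $5,589.81 − $1,154.54 = $4,435.27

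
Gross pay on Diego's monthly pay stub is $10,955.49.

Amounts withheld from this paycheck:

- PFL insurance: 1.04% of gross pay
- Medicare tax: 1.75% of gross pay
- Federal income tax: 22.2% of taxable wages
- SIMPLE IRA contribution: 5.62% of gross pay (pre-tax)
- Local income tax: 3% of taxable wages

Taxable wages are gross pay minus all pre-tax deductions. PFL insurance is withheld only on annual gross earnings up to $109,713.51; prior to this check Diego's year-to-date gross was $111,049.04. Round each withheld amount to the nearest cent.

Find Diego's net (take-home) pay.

SIMPLE IRA contribution: $10,955.49 × 0.0562 = $615.70
Taxable wages = $10,955.49 − $615.70 = $10,339.79
Federal income tax: $10,339.79 × 0.222 = $2,295.43
Local income tax: $10,339.79 × 0.03 = $310.19
PFL insurance: annual cap $109,713.51 already reached (YTD $111,049.04), so $0.00
Medicare tax: $10,955.49 × 0.0175 = $191.72
Total deductions = $615.70 + $2,295.43 + $310.19 + $0.00 + $191.72 = $3,413.04
Net pay = $10,955.49 − $3,413.04 = $7,542.45

$7,542.45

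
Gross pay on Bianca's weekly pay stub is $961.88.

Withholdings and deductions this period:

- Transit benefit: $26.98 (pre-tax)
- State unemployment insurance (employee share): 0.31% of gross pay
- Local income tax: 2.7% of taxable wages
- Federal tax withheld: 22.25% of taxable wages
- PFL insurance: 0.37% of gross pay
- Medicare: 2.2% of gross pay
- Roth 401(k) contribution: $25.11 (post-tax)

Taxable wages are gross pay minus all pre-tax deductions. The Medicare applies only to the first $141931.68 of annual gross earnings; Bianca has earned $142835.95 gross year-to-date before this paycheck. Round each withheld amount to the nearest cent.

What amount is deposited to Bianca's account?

Transit benefit: $26.98
Taxable wages = $961.88 − $26.98 = $934.90
Local income tax: $934.90 × 0.027 = $25.24
Federal tax withheld: $934.90 × 0.2225 = $208.02
Medicare: annual cap $141931.68 already reached (YTD $142835.95), so $0.00
State unemployment insurance (employee share): $961.88 × 0.0031 = $2.98
PFL insurance: $961.88 × 0.0037 = $3.56
Roth 401(k) contribution: $25.11
Total deductions = $26.98 + $25.24 + $208.02 + $0.00 + $2.98 + $3.56 + $25.11 = $291.89
Net pay = $961.88 − $291.89 = $669.99

$669.99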